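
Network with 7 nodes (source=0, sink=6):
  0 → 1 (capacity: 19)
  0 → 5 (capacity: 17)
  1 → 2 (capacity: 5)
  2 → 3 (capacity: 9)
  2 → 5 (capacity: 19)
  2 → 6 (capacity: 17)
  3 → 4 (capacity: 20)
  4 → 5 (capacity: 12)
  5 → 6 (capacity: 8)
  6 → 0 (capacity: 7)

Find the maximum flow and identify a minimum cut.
Max flow = 13, Min cut edges: (1,2), (5,6)

Maximum flow: 13
Minimum cut: (1,2), (5,6)
Partition: S = [0, 1, 3, 4, 5], T = [2, 6]

Max-flow min-cut theorem verified: both equal 13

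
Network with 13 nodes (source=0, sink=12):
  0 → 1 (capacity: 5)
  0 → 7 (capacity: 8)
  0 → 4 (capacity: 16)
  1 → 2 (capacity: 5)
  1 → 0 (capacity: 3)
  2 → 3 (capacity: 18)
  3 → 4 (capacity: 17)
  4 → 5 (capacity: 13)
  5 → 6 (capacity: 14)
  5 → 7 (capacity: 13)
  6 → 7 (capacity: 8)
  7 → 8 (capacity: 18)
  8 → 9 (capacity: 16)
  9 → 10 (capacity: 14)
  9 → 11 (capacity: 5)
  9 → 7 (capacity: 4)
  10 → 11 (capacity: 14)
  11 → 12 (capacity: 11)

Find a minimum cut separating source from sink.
Min cut value = 11, edges: (11,12)

Min cut value: 11
Partition: S = [0, 1, 2, 3, 4, 5, 6, 7, 8, 9, 10, 11], T = [12]
Cut edges: (11,12)

By max-flow min-cut theorem, max flow = min cut = 11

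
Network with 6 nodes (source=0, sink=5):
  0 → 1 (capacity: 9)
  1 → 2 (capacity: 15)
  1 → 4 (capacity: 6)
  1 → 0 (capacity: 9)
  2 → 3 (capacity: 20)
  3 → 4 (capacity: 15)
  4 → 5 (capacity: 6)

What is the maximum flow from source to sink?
Maximum flow = 6

Max flow: 6

Flow assignment:
  0 → 1: 6/9
  1 → 2: 3/15
  1 → 4: 3/6
  2 → 3: 3/20
  3 → 4: 3/15
  4 → 5: 6/6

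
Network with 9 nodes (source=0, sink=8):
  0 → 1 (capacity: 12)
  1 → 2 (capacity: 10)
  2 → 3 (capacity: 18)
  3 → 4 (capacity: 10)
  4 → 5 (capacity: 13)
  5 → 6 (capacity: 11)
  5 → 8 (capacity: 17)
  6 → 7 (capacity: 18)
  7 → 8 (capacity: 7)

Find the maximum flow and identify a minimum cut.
Max flow = 10, Min cut edges: (3,4)

Maximum flow: 10
Minimum cut: (3,4)
Partition: S = [0, 1, 2, 3], T = [4, 5, 6, 7, 8]

Max-flow min-cut theorem verified: both equal 10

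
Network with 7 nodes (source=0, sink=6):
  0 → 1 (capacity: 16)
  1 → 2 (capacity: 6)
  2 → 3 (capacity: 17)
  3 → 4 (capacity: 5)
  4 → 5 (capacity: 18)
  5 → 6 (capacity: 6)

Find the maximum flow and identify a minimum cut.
Max flow = 5, Min cut edges: (3,4)

Maximum flow: 5
Minimum cut: (3,4)
Partition: S = [0, 1, 2, 3], T = [4, 5, 6]

Max-flow min-cut theorem verified: both equal 5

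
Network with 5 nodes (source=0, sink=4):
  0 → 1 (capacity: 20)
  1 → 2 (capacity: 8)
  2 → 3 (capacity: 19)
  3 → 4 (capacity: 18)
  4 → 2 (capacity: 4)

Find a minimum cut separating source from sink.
Min cut value = 8, edges: (1,2)

Min cut value: 8
Partition: S = [0, 1], T = [2, 3, 4]
Cut edges: (1,2)

By max-flow min-cut theorem, max flow = min cut = 8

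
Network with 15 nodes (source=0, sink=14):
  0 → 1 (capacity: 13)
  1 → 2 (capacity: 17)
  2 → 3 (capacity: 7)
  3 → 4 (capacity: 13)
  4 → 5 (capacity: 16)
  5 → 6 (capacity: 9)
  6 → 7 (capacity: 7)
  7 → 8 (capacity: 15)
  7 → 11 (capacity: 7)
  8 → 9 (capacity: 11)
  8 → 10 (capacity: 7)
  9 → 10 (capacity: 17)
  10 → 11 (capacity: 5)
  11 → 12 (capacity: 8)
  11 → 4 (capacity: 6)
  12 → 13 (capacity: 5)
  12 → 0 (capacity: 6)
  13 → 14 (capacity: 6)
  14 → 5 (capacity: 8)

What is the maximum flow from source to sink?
Maximum flow = 5

Max flow: 5

Flow assignment:
  0 → 1: 7/13
  1 → 2: 7/17
  2 → 3: 7/7
  3 → 4: 7/13
  4 → 5: 7/16
  5 → 6: 7/9
  6 → 7: 7/7
  7 → 11: 7/7
  11 → 12: 7/8
  12 → 13: 5/5
  12 → 0: 2/6
  13 → 14: 5/6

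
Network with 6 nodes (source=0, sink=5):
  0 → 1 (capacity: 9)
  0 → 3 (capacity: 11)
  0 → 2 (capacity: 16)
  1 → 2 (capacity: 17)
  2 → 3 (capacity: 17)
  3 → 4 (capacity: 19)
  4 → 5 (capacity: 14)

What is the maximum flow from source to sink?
Maximum flow = 14

Max flow: 14

Flow assignment:
  0 → 1: 9/9
  0 → 2: 5/16
  1 → 2: 9/17
  2 → 3: 14/17
  3 → 4: 14/19
  4 → 5: 14/14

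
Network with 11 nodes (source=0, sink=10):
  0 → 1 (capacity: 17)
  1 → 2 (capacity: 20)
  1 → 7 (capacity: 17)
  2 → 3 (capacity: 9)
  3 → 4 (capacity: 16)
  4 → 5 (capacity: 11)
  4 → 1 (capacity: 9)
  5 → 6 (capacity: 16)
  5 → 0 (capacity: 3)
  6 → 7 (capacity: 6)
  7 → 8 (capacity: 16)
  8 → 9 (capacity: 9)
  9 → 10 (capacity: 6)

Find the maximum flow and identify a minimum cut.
Max flow = 6, Min cut edges: (9,10)

Maximum flow: 6
Minimum cut: (9,10)
Partition: S = [0, 1, 2, 3, 4, 5, 6, 7, 8, 9], T = [10]

Max-flow min-cut theorem verified: both equal 6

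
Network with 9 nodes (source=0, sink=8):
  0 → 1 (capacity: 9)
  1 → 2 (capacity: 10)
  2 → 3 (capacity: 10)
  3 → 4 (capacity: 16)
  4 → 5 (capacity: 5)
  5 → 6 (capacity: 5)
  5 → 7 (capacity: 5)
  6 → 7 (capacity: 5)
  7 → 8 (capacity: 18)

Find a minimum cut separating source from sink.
Min cut value = 5, edges: (4,5)

Min cut value: 5
Partition: S = [0, 1, 2, 3, 4], T = [5, 6, 7, 8]
Cut edges: (4,5)

By max-flow min-cut theorem, max flow = min cut = 5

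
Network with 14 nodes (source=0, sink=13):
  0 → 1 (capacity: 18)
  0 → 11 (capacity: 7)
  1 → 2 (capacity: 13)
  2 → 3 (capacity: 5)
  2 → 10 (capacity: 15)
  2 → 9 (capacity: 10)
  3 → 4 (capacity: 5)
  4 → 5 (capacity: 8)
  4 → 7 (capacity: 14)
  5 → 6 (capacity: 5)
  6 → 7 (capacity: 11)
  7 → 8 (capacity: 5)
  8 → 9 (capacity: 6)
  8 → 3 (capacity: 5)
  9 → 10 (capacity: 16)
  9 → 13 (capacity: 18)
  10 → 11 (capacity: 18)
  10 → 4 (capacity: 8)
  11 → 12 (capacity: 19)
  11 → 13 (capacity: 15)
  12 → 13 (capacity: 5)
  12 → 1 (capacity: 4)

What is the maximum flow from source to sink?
Maximum flow = 20

Max flow: 20

Flow assignment:
  0 → 1: 13/18
  0 → 11: 7/7
  1 → 2: 13/13
  2 → 10: 3/15
  2 → 9: 10/10
  9 → 13: 10/18
  10 → 11: 3/18
  11 → 13: 10/15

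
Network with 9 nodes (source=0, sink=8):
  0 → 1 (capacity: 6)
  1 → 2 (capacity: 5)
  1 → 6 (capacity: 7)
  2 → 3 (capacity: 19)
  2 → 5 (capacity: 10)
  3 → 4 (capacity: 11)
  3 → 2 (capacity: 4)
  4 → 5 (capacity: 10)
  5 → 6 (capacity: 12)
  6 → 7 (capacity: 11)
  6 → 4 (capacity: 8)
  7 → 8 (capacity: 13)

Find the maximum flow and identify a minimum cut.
Max flow = 6, Min cut edges: (0,1)

Maximum flow: 6
Minimum cut: (0,1)
Partition: S = [0], T = [1, 2, 3, 4, 5, 6, 7, 8]

Max-flow min-cut theorem verified: both equal 6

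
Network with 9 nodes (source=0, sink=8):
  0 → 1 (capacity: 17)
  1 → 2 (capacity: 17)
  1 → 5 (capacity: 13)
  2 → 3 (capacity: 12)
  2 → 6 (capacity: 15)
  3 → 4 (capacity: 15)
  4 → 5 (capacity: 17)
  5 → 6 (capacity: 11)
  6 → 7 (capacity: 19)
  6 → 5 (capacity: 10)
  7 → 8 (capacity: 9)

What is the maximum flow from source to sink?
Maximum flow = 9

Max flow: 9

Flow assignment:
  0 → 1: 9/17
  1 → 2: 7/17
  1 → 5: 2/13
  2 → 6: 7/15
  5 → 6: 2/11
  6 → 7: 9/19
  7 → 8: 9/9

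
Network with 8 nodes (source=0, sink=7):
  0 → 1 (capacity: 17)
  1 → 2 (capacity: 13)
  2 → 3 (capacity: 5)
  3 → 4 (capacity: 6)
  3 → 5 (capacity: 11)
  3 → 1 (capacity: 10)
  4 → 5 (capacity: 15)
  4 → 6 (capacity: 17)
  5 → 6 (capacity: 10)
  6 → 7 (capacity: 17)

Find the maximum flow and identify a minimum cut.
Max flow = 5, Min cut edges: (2,3)

Maximum flow: 5
Minimum cut: (2,3)
Partition: S = [0, 1, 2], T = [3, 4, 5, 6, 7]

Max-flow min-cut theorem verified: both equal 5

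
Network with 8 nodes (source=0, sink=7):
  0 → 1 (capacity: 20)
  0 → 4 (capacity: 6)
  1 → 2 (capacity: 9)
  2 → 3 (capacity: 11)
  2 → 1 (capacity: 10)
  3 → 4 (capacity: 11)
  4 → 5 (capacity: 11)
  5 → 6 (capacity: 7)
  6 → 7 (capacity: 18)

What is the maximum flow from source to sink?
Maximum flow = 7

Max flow: 7

Flow assignment:
  0 → 1: 7/20
  1 → 2: 7/9
  2 → 3: 7/11
  3 → 4: 7/11
  4 → 5: 7/11
  5 → 6: 7/7
  6 → 7: 7/18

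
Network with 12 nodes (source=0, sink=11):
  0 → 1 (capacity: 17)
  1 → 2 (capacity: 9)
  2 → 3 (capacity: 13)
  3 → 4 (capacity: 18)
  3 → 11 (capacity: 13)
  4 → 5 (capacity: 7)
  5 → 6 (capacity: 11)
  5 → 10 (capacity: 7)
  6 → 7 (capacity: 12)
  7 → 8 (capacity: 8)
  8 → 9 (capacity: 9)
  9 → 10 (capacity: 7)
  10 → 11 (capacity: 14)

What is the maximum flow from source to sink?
Maximum flow = 9

Max flow: 9

Flow assignment:
  0 → 1: 9/17
  1 → 2: 9/9
  2 → 3: 9/13
  3 → 11: 9/13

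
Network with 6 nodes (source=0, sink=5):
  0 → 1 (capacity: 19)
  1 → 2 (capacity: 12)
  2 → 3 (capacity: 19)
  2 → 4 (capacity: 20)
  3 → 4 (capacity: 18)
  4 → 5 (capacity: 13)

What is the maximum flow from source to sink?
Maximum flow = 12

Max flow: 12

Flow assignment:
  0 → 1: 12/19
  1 → 2: 12/12
  2 → 4: 12/20
  4 → 5: 12/13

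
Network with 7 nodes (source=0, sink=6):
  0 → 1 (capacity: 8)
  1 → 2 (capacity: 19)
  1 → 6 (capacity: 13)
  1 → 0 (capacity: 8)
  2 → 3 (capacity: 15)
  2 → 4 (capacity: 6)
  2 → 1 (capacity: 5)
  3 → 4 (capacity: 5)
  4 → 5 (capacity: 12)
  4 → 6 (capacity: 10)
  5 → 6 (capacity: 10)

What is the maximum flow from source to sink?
Maximum flow = 8

Max flow: 8

Flow assignment:
  0 → 1: 8/8
  1 → 6: 8/13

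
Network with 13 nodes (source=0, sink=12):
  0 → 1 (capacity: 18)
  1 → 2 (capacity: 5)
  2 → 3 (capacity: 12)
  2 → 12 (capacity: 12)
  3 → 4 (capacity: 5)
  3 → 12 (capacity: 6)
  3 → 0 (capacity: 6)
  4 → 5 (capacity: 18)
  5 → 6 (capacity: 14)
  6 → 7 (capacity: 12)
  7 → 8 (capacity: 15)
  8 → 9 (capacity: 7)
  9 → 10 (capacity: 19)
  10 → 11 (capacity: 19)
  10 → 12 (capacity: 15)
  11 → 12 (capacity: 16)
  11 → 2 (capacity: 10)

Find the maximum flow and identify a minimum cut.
Max flow = 5, Min cut edges: (1,2)

Maximum flow: 5
Minimum cut: (1,2)
Partition: S = [0, 1], T = [2, 3, 4, 5, 6, 7, 8, 9, 10, 11, 12]

Max-flow min-cut theorem verified: both equal 5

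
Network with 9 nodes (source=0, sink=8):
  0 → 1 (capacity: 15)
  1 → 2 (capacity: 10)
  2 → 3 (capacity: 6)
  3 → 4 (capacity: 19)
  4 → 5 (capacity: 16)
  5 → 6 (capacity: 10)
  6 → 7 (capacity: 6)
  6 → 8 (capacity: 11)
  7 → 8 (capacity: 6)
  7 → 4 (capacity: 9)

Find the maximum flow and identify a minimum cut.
Max flow = 6, Min cut edges: (2,3)

Maximum flow: 6
Minimum cut: (2,3)
Partition: S = [0, 1, 2], T = [3, 4, 5, 6, 7, 8]

Max-flow min-cut theorem verified: both equal 6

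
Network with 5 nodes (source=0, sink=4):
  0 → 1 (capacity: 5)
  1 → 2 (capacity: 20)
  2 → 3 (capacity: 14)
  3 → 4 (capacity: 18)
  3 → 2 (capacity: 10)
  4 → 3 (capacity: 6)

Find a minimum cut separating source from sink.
Min cut value = 5, edges: (0,1)

Min cut value: 5
Partition: S = [0], T = [1, 2, 3, 4]
Cut edges: (0,1)

By max-flow min-cut theorem, max flow = min cut = 5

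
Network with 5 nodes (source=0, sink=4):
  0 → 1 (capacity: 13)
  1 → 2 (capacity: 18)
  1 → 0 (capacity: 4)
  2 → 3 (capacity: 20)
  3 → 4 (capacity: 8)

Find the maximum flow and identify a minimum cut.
Max flow = 8, Min cut edges: (3,4)

Maximum flow: 8
Minimum cut: (3,4)
Partition: S = [0, 1, 2, 3], T = [4]

Max-flow min-cut theorem verified: both equal 8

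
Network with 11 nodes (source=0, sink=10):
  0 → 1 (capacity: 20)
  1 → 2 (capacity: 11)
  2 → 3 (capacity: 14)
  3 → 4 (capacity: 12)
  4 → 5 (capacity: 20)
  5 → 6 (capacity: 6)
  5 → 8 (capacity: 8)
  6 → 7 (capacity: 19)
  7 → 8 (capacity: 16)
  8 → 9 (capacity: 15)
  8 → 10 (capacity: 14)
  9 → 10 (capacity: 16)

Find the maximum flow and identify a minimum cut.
Max flow = 11, Min cut edges: (1,2)

Maximum flow: 11
Minimum cut: (1,2)
Partition: S = [0, 1], T = [2, 3, 4, 5, 6, 7, 8, 9, 10]

Max-flow min-cut theorem verified: both equal 11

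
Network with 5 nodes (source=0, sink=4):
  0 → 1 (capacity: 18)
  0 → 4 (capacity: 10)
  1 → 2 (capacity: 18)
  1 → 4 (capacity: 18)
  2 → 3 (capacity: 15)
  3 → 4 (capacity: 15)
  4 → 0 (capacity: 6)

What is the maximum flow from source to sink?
Maximum flow = 28

Max flow: 28

Flow assignment:
  0 → 1: 18/18
  0 → 4: 10/10
  1 → 4: 18/18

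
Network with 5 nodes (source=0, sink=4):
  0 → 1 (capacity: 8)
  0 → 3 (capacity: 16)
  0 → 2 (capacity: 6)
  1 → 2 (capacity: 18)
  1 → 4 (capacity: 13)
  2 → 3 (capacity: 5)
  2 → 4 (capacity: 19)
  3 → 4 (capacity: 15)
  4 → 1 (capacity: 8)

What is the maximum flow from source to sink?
Maximum flow = 29

Max flow: 29

Flow assignment:
  0 → 1: 8/8
  0 → 3: 15/16
  0 → 2: 6/6
  1 → 4: 8/13
  2 → 4: 6/19
  3 → 4: 15/15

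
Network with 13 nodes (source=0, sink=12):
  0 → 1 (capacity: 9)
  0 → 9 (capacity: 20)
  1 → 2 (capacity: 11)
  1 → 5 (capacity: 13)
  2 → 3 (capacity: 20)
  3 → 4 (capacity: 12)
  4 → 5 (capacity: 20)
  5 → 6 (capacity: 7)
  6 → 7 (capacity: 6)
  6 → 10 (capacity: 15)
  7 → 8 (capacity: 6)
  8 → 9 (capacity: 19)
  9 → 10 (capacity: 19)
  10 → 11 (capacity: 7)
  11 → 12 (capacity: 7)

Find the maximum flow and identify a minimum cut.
Max flow = 7, Min cut edges: (11,12)

Maximum flow: 7
Minimum cut: (11,12)
Partition: S = [0, 1, 2, 3, 4, 5, 6, 7, 8, 9, 10, 11], T = [12]

Max-flow min-cut theorem verified: both equal 7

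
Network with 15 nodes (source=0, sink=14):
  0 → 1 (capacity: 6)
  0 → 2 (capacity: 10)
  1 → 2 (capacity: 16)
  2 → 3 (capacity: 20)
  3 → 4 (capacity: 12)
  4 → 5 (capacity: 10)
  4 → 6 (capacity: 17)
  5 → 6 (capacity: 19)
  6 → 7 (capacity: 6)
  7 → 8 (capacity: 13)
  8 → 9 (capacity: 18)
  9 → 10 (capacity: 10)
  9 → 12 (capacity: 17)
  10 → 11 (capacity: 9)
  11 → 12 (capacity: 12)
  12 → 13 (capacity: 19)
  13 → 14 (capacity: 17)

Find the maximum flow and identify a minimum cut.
Max flow = 6, Min cut edges: (6,7)

Maximum flow: 6
Minimum cut: (6,7)
Partition: S = [0, 1, 2, 3, 4, 5, 6], T = [7, 8, 9, 10, 11, 12, 13, 14]

Max-flow min-cut theorem verified: both equal 6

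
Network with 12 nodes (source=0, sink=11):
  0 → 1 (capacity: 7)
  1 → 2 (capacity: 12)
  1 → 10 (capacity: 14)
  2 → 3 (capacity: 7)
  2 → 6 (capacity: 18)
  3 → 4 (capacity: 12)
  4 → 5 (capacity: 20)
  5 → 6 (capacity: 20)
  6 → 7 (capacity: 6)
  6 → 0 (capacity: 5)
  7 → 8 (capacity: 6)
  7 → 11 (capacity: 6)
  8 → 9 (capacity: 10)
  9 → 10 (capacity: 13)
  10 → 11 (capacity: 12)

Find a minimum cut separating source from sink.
Min cut value = 7, edges: (0,1)

Min cut value: 7
Partition: S = [0], T = [1, 2, 3, 4, 5, 6, 7, 8, 9, 10, 11]
Cut edges: (0,1)

By max-flow min-cut theorem, max flow = min cut = 7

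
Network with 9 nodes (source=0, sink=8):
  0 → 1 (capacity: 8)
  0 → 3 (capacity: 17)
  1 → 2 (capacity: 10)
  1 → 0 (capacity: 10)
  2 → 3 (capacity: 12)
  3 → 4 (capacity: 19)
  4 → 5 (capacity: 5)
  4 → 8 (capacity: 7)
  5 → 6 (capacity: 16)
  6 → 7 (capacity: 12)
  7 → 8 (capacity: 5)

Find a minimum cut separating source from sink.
Min cut value = 12, edges: (4,8), (7,8)

Min cut value: 12
Partition: S = [0, 1, 2, 3, 4, 5, 6, 7], T = [8]
Cut edges: (4,8), (7,8)

By max-flow min-cut theorem, max flow = min cut = 12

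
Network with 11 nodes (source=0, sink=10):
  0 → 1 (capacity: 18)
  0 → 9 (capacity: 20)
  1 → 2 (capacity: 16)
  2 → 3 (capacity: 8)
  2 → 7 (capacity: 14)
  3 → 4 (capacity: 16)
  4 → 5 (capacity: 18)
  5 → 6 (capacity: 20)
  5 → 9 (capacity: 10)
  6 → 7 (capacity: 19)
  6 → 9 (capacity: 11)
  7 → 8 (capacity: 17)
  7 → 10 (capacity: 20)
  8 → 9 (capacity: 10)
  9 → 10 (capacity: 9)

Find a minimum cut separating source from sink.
Min cut value = 25, edges: (1,2), (9,10)

Min cut value: 25
Partition: S = [0, 1, 8, 9], T = [2, 3, 4, 5, 6, 7, 10]
Cut edges: (1,2), (9,10)

By max-flow min-cut theorem, max flow = min cut = 25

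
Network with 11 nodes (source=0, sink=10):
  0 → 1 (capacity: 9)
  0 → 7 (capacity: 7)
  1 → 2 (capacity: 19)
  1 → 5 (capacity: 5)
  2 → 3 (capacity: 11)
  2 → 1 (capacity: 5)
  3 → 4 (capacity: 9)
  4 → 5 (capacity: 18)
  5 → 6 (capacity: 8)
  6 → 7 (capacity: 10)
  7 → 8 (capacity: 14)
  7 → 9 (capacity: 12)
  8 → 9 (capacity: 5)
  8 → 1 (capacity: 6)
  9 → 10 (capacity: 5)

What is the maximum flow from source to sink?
Maximum flow = 5

Max flow: 5

Flow assignment:
  0 → 1: 5/9
  1 → 2: 4/19
  1 → 5: 4/5
  2 → 3: 4/11
  3 → 4: 4/9
  4 → 5: 4/18
  5 → 6: 8/8
  6 → 7: 8/10
  7 → 8: 3/14
  7 → 9: 5/12
  8 → 1: 3/6
  9 → 10: 5/5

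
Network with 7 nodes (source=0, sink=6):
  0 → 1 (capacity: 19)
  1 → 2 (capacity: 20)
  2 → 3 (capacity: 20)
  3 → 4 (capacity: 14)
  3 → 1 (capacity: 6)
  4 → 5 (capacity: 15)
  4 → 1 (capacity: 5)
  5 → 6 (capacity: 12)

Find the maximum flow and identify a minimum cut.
Max flow = 12, Min cut edges: (5,6)

Maximum flow: 12
Minimum cut: (5,6)
Partition: S = [0, 1, 2, 3, 4, 5], T = [6]

Max-flow min-cut theorem verified: both equal 12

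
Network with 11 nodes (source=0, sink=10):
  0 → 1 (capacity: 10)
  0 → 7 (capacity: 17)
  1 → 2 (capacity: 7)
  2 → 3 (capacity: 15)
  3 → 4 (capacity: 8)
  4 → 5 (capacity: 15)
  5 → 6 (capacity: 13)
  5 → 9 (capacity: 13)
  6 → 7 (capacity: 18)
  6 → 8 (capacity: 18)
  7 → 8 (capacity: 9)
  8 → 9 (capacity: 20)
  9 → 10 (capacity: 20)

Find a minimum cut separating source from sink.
Min cut value = 16, edges: (1,2), (7,8)

Min cut value: 16
Partition: S = [0, 1, 7], T = [2, 3, 4, 5, 6, 8, 9, 10]
Cut edges: (1,2), (7,8)

By max-flow min-cut theorem, max flow = min cut = 16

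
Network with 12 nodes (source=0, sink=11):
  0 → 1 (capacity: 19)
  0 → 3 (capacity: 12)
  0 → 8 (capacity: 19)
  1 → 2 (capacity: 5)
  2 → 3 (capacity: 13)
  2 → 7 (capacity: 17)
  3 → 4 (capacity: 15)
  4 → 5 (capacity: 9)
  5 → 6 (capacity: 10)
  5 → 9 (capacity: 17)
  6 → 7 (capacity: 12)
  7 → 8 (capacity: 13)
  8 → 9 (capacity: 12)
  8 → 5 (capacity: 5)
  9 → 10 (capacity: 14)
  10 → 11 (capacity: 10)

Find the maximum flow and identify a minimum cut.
Max flow = 10, Min cut edges: (10,11)

Maximum flow: 10
Minimum cut: (10,11)
Partition: S = [0, 1, 2, 3, 4, 5, 6, 7, 8, 9, 10], T = [11]

Max-flow min-cut theorem verified: both equal 10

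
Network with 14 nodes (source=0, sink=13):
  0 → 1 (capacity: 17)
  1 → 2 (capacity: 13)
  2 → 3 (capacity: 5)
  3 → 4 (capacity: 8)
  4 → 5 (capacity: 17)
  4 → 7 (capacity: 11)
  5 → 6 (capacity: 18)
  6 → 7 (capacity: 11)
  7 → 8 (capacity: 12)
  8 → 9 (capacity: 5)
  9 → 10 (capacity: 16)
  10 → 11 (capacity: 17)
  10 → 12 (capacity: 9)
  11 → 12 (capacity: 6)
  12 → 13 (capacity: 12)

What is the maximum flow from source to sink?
Maximum flow = 5

Max flow: 5

Flow assignment:
  0 → 1: 5/17
  1 → 2: 5/13
  2 → 3: 5/5
  3 → 4: 5/8
  4 → 7: 5/11
  7 → 8: 5/12
  8 → 9: 5/5
  9 → 10: 5/16
  10 → 12: 5/9
  12 → 13: 5/12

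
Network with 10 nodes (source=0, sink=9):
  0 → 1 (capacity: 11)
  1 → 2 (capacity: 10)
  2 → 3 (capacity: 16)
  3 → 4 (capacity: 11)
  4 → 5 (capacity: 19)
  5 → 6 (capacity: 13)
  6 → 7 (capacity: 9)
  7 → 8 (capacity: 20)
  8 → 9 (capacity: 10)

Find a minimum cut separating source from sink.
Min cut value = 9, edges: (6,7)

Min cut value: 9
Partition: S = [0, 1, 2, 3, 4, 5, 6], T = [7, 8, 9]
Cut edges: (6,7)

By max-flow min-cut theorem, max flow = min cut = 9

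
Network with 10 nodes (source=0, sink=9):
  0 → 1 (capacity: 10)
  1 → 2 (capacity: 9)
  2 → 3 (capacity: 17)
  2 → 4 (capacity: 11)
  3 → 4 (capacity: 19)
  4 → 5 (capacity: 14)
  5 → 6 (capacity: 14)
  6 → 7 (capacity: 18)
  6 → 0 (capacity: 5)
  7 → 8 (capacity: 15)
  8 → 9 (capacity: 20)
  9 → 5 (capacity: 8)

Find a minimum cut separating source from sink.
Min cut value = 9, edges: (1,2)

Min cut value: 9
Partition: S = [0, 1], T = [2, 3, 4, 5, 6, 7, 8, 9]
Cut edges: (1,2)

By max-flow min-cut theorem, max flow = min cut = 9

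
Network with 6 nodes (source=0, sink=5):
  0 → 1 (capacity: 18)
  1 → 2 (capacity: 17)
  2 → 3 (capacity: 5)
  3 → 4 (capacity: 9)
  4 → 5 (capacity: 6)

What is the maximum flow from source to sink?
Maximum flow = 5

Max flow: 5

Flow assignment:
  0 → 1: 5/18
  1 → 2: 5/17
  2 → 3: 5/5
  3 → 4: 5/9
  4 → 5: 5/6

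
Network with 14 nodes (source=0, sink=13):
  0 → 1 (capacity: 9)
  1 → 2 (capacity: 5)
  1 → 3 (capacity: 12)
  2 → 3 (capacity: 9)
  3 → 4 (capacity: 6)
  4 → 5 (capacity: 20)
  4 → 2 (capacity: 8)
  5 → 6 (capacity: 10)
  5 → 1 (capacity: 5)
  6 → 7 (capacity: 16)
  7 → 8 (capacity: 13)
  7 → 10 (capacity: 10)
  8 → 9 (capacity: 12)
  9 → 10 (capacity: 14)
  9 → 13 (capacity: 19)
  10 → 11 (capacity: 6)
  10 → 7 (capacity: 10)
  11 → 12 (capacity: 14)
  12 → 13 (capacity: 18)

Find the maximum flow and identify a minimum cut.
Max flow = 6, Min cut edges: (3,4)

Maximum flow: 6
Minimum cut: (3,4)
Partition: S = [0, 1, 2, 3], T = [4, 5, 6, 7, 8, 9, 10, 11, 12, 13]

Max-flow min-cut theorem verified: both equal 6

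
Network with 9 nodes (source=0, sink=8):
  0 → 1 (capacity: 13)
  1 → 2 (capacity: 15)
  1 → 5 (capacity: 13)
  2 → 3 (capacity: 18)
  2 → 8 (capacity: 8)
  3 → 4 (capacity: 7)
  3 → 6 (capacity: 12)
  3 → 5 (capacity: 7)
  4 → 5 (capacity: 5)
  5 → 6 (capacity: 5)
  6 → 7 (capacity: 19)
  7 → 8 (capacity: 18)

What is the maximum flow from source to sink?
Maximum flow = 13

Max flow: 13

Flow assignment:
  0 → 1: 13/13
  1 → 2: 13/15
  2 → 3: 5/18
  2 → 8: 8/8
  3 → 6: 5/12
  6 → 7: 5/19
  7 → 8: 5/18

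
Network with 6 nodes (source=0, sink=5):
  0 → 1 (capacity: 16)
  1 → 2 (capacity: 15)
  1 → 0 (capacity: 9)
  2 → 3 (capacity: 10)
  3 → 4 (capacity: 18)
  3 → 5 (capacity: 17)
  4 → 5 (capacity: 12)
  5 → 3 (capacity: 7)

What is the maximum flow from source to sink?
Maximum flow = 10

Max flow: 10

Flow assignment:
  0 → 1: 10/16
  1 → 2: 10/15
  2 → 3: 10/10
  3 → 5: 10/17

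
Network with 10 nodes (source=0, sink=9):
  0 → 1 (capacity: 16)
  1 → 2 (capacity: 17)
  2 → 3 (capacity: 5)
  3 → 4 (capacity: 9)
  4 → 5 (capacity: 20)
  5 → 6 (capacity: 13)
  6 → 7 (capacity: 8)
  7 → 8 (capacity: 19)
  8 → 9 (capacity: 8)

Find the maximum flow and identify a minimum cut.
Max flow = 5, Min cut edges: (2,3)

Maximum flow: 5
Minimum cut: (2,3)
Partition: S = [0, 1, 2], T = [3, 4, 5, 6, 7, 8, 9]

Max-flow min-cut theorem verified: both equal 5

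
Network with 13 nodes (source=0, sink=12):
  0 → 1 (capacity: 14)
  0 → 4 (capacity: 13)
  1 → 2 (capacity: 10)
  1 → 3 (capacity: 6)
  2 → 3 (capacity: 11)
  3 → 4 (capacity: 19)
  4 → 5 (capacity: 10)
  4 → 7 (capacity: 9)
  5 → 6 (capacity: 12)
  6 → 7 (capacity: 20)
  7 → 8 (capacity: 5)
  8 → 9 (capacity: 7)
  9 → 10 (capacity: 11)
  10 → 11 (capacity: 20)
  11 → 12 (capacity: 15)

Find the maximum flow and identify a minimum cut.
Max flow = 5, Min cut edges: (7,8)

Maximum flow: 5
Minimum cut: (7,8)
Partition: S = [0, 1, 2, 3, 4, 5, 6, 7], T = [8, 9, 10, 11, 12]

Max-flow min-cut theorem verified: both equal 5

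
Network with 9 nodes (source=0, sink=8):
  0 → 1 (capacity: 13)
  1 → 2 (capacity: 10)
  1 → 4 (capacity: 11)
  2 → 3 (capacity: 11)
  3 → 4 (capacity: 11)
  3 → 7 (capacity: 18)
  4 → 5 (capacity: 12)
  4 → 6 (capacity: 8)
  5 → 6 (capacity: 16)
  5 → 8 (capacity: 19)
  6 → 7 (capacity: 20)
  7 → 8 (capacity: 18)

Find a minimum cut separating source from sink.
Min cut value = 13, edges: (0,1)

Min cut value: 13
Partition: S = [0], T = [1, 2, 3, 4, 5, 6, 7, 8]
Cut edges: (0,1)

By max-flow min-cut theorem, max flow = min cut = 13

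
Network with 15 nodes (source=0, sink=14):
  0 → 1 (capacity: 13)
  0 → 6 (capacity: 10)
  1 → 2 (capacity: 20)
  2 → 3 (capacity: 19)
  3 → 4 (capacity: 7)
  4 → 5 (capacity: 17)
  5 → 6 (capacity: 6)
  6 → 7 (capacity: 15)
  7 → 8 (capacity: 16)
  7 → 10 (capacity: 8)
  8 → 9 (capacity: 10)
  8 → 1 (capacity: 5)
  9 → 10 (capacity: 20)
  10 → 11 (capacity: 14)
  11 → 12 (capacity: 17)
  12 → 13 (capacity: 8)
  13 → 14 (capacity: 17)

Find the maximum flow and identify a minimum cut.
Max flow = 8, Min cut edges: (12,13)

Maximum flow: 8
Minimum cut: (12,13)
Partition: S = [0, 1, 2, 3, 4, 5, 6, 7, 8, 9, 10, 11, 12], T = [13, 14]

Max-flow min-cut theorem verified: both equal 8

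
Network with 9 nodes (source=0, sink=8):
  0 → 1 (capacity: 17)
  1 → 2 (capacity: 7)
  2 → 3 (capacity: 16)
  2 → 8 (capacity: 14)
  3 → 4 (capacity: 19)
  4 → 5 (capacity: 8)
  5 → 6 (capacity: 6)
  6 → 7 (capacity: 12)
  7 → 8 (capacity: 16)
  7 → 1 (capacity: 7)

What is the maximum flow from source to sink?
Maximum flow = 7

Max flow: 7

Flow assignment:
  0 → 1: 7/17
  1 → 2: 7/7
  2 → 8: 7/14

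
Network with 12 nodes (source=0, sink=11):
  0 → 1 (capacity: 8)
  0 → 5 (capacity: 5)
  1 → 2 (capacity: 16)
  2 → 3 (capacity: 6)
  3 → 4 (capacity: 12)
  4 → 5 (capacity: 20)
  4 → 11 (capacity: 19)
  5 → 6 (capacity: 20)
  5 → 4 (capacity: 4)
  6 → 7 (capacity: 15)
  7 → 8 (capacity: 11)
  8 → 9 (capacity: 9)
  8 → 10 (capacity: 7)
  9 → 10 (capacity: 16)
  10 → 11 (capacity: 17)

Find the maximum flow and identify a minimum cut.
Max flow = 11, Min cut edges: (0,5), (2,3)

Maximum flow: 11
Minimum cut: (0,5), (2,3)
Partition: S = [0, 1, 2], T = [3, 4, 5, 6, 7, 8, 9, 10, 11]

Max-flow min-cut theorem verified: both equal 11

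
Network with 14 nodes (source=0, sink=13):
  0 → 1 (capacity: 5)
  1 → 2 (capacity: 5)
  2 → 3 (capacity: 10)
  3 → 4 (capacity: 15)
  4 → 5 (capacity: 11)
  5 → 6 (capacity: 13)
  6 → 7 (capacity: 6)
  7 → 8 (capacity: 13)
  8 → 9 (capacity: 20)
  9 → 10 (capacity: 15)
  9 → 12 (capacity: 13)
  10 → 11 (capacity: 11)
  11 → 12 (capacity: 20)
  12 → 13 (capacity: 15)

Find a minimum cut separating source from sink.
Min cut value = 5, edges: (1,2)

Min cut value: 5
Partition: S = [0, 1], T = [2, 3, 4, 5, 6, 7, 8, 9, 10, 11, 12, 13]
Cut edges: (1,2)

By max-flow min-cut theorem, max flow = min cut = 5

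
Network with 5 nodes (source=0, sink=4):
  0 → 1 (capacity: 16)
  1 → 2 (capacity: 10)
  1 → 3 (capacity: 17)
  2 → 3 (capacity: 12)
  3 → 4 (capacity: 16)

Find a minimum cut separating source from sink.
Min cut value = 16, edges: (3,4)

Min cut value: 16
Partition: S = [0, 1, 2, 3], T = [4]
Cut edges: (3,4)

By max-flow min-cut theorem, max flow = min cut = 16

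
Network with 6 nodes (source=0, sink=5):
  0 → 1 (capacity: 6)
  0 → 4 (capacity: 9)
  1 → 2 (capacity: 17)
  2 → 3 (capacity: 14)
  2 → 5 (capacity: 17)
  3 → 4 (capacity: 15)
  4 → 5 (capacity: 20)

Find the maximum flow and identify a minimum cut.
Max flow = 15, Min cut edges: (0,1), (0,4)

Maximum flow: 15
Minimum cut: (0,1), (0,4)
Partition: S = [0], T = [1, 2, 3, 4, 5]

Max-flow min-cut theorem verified: both equal 15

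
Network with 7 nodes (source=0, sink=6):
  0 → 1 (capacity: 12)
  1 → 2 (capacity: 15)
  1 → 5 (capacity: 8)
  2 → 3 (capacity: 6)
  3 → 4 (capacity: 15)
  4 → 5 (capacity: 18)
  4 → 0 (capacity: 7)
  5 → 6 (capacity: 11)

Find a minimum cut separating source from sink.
Min cut value = 11, edges: (5,6)

Min cut value: 11
Partition: S = [0, 1, 2, 3, 4, 5], T = [6]
Cut edges: (5,6)

By max-flow min-cut theorem, max flow = min cut = 11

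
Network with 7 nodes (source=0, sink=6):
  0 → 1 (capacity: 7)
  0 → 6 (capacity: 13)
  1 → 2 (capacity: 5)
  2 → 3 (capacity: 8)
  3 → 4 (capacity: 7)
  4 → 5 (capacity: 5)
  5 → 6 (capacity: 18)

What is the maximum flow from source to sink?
Maximum flow = 18

Max flow: 18

Flow assignment:
  0 → 1: 5/7
  0 → 6: 13/13
  1 → 2: 5/5
  2 → 3: 5/8
  3 → 4: 5/7
  4 → 5: 5/5
  5 → 6: 5/18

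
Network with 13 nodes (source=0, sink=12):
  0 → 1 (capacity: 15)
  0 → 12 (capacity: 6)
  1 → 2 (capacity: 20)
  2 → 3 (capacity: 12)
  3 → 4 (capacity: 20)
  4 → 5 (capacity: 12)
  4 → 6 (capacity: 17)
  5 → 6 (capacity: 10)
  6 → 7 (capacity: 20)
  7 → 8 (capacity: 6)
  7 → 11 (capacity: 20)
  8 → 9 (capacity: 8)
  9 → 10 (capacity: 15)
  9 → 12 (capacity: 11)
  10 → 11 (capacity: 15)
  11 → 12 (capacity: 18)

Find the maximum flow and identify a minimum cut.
Max flow = 18, Min cut edges: (0,12), (2,3)

Maximum flow: 18
Minimum cut: (0,12), (2,3)
Partition: S = [0, 1, 2], T = [3, 4, 5, 6, 7, 8, 9, 10, 11, 12]

Max-flow min-cut theorem verified: both equal 18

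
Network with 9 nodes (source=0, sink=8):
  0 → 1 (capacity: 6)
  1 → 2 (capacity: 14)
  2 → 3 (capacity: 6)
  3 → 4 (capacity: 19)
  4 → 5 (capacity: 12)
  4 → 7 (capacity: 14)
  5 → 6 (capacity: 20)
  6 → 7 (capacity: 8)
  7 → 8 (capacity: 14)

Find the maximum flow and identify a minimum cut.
Max flow = 6, Min cut edges: (2,3)

Maximum flow: 6
Minimum cut: (2,3)
Partition: S = [0, 1, 2], T = [3, 4, 5, 6, 7, 8]

Max-flow min-cut theorem verified: both equal 6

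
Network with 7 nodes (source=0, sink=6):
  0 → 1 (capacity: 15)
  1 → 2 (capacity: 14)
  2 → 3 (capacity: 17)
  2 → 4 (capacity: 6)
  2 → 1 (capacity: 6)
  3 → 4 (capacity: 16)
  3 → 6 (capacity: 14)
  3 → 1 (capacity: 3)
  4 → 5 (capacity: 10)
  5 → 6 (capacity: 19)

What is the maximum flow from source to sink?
Maximum flow = 14

Max flow: 14

Flow assignment:
  0 → 1: 14/15
  1 → 2: 14/14
  2 → 3: 14/17
  3 → 6: 14/14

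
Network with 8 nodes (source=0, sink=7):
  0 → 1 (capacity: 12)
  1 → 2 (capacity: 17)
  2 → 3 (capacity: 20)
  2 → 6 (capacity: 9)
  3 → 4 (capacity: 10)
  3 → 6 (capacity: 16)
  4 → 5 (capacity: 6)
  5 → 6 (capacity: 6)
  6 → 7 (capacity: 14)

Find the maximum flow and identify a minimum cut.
Max flow = 12, Min cut edges: (0,1)

Maximum flow: 12
Minimum cut: (0,1)
Partition: S = [0], T = [1, 2, 3, 4, 5, 6, 7]

Max-flow min-cut theorem verified: both equal 12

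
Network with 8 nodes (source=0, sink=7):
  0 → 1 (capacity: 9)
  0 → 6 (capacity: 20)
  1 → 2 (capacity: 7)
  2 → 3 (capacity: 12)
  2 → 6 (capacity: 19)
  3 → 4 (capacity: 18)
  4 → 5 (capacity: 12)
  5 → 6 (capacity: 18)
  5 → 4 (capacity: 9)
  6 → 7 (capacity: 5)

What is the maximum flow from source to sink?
Maximum flow = 5

Max flow: 5

Flow assignment:
  0 → 1: 5/9
  1 → 2: 5/7
  2 → 6: 5/19
  6 → 7: 5/5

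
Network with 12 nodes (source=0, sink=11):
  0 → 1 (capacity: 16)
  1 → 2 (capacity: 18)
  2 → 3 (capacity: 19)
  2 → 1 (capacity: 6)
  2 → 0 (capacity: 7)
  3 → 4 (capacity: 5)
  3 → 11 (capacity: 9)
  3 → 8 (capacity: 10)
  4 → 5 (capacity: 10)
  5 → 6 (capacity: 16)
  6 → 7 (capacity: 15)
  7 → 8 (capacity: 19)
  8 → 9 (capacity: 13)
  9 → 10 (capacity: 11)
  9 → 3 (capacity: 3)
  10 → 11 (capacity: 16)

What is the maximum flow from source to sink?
Maximum flow = 16

Max flow: 16

Flow assignment:
  0 → 1: 16/16
  1 → 2: 16/18
  2 → 3: 16/19
  3 → 11: 9/9
  3 → 8: 7/10
  8 → 9: 7/13
  9 → 10: 7/11
  10 → 11: 7/16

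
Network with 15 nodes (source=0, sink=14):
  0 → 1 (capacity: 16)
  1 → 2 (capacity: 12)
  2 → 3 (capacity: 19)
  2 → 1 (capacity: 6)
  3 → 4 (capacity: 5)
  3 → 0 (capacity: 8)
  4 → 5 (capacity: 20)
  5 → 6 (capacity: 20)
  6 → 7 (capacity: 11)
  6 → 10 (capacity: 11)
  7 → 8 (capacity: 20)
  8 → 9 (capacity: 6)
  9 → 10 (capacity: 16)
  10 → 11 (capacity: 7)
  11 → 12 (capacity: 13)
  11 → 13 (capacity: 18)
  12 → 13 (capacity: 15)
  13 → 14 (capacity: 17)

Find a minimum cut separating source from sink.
Min cut value = 5, edges: (3,4)

Min cut value: 5
Partition: S = [0, 1, 2, 3], T = [4, 5, 6, 7, 8, 9, 10, 11, 12, 13, 14]
Cut edges: (3,4)

By max-flow min-cut theorem, max flow = min cut = 5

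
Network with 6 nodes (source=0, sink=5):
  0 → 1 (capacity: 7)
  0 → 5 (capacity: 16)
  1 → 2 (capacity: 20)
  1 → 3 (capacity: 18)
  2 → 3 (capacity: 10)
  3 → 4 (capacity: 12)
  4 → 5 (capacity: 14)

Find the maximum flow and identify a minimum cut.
Max flow = 23, Min cut edges: (0,1), (0,5)

Maximum flow: 23
Minimum cut: (0,1), (0,5)
Partition: S = [0], T = [1, 2, 3, 4, 5]

Max-flow min-cut theorem verified: both equal 23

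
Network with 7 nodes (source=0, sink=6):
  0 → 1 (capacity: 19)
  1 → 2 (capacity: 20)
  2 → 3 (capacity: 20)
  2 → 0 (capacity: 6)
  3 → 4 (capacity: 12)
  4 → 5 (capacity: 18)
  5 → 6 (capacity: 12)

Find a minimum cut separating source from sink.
Min cut value = 12, edges: (5,6)

Min cut value: 12
Partition: S = [0, 1, 2, 3, 4, 5], T = [6]
Cut edges: (5,6)

By max-flow min-cut theorem, max flow = min cut = 12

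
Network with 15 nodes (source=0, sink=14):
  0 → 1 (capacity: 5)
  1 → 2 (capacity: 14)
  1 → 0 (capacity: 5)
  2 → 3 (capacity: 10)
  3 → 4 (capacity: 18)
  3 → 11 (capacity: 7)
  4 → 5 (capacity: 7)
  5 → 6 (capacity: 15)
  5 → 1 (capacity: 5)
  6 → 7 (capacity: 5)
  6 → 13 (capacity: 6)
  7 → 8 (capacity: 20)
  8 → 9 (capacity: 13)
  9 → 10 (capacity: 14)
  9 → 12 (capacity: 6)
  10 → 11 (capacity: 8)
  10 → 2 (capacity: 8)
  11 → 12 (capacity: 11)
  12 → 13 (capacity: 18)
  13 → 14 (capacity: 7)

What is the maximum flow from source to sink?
Maximum flow = 5

Max flow: 5

Flow assignment:
  0 → 1: 5/5
  1 → 2: 5/14
  2 → 3: 5/10
  3 → 11: 5/7
  11 → 12: 5/11
  12 → 13: 5/18
  13 → 14: 5/7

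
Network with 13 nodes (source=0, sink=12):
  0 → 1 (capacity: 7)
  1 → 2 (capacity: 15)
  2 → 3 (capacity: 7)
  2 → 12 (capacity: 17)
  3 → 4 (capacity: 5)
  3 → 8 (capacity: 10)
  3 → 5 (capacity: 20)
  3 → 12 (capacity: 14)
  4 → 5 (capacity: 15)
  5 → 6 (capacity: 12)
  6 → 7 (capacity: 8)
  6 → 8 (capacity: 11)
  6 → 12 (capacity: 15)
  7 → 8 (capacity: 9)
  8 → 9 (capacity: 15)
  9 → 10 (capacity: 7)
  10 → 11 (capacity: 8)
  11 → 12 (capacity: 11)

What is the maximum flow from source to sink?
Maximum flow = 7

Max flow: 7

Flow assignment:
  0 → 1: 7/7
  1 → 2: 7/15
  2 → 12: 7/17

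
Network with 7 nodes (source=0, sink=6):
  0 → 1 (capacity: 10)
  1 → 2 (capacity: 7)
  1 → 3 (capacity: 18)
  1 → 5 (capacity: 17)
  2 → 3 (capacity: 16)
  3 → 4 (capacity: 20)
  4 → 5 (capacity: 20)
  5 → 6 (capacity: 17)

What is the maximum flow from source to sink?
Maximum flow = 10

Max flow: 10

Flow assignment:
  0 → 1: 10/10
  1 → 5: 10/17
  5 → 6: 10/17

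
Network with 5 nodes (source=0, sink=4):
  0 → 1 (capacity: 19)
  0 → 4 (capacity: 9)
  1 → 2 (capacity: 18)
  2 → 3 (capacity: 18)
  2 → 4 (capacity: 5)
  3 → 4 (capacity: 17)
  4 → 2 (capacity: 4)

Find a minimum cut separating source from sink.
Min cut value = 27, edges: (0,4), (1,2)

Min cut value: 27
Partition: S = [0, 1], T = [2, 3, 4]
Cut edges: (0,4), (1,2)

By max-flow min-cut theorem, max flow = min cut = 27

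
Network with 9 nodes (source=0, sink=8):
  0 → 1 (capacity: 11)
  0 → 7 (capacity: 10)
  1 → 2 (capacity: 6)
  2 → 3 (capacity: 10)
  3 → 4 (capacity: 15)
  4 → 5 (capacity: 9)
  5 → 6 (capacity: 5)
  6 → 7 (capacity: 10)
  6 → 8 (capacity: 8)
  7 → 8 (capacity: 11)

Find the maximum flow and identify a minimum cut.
Max flow = 15, Min cut edges: (0,7), (5,6)

Maximum flow: 15
Minimum cut: (0,7), (5,6)
Partition: S = [0, 1, 2, 3, 4, 5], T = [6, 7, 8]

Max-flow min-cut theorem verified: both equal 15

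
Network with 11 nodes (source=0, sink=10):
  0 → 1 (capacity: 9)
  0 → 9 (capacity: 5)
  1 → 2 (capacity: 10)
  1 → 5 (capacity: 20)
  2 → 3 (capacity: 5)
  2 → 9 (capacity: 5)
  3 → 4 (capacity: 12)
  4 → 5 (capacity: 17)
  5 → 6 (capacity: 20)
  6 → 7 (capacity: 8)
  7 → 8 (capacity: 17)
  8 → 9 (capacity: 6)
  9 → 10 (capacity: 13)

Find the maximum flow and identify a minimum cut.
Max flow = 13, Min cut edges: (9,10)

Maximum flow: 13
Minimum cut: (9,10)
Partition: S = [0, 1, 2, 3, 4, 5, 6, 7, 8, 9], T = [10]

Max-flow min-cut theorem verified: both equal 13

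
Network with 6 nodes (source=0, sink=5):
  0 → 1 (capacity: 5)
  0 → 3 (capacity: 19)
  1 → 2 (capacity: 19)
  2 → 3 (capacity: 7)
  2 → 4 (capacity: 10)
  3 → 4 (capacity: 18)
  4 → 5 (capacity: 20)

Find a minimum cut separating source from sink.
Min cut value = 20, edges: (4,5)

Min cut value: 20
Partition: S = [0, 1, 2, 3, 4], T = [5]
Cut edges: (4,5)

By max-flow min-cut theorem, max flow = min cut = 20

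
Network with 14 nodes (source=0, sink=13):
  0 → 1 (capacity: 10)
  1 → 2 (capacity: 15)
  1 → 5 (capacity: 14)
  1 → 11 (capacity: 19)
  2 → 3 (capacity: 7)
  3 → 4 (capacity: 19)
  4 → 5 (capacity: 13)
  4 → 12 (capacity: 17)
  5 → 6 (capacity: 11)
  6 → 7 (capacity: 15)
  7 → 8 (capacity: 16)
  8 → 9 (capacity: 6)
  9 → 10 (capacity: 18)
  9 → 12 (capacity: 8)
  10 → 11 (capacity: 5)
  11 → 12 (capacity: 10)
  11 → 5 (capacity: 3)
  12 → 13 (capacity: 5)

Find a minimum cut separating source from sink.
Min cut value = 5, edges: (12,13)

Min cut value: 5
Partition: S = [0, 1, 2, 3, 4, 5, 6, 7, 8, 9, 10, 11, 12], T = [13]
Cut edges: (12,13)

By max-flow min-cut theorem, max flow = min cut = 5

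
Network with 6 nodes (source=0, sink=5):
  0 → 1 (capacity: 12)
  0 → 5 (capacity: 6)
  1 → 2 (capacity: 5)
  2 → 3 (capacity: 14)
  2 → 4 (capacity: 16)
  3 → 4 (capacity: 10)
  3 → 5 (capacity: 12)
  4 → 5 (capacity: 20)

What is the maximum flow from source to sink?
Maximum flow = 11

Max flow: 11

Flow assignment:
  0 → 1: 5/12
  0 → 5: 6/6
  1 → 2: 5/5
  2 → 3: 5/14
  3 → 5: 5/12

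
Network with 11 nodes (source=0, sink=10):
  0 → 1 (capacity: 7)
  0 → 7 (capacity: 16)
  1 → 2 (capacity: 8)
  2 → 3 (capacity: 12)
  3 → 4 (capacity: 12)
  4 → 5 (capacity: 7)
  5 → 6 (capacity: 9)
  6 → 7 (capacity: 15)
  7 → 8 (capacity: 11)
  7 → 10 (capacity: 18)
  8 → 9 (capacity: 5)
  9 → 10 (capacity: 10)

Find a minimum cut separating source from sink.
Min cut value = 23, edges: (7,10), (8,9)

Min cut value: 23
Partition: S = [0, 1, 2, 3, 4, 5, 6, 7, 8], T = [9, 10]
Cut edges: (7,10), (8,9)

By max-flow min-cut theorem, max flow = min cut = 23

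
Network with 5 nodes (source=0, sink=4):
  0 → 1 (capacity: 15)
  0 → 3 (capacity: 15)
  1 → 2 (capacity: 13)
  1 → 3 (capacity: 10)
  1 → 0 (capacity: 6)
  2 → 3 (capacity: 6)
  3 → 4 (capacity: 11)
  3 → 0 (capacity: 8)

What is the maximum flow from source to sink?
Maximum flow = 11

Max flow: 11

Flow assignment:
  0 → 1: 15/15
  1 → 2: 5/13
  1 → 3: 10/10
  2 → 3: 5/6
  3 → 4: 11/11
  3 → 0: 4/8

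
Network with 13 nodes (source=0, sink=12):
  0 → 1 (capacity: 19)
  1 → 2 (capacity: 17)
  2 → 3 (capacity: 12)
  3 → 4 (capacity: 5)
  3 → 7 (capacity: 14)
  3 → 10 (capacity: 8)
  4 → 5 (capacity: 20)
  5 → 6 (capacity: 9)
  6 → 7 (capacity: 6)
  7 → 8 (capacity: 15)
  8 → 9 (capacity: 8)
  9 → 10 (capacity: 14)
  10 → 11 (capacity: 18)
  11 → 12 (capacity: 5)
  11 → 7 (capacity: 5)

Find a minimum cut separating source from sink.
Min cut value = 5, edges: (11,12)

Min cut value: 5
Partition: S = [0, 1, 2, 3, 4, 5, 6, 7, 8, 9, 10, 11], T = [12]
Cut edges: (11,12)

By max-flow min-cut theorem, max flow = min cut = 5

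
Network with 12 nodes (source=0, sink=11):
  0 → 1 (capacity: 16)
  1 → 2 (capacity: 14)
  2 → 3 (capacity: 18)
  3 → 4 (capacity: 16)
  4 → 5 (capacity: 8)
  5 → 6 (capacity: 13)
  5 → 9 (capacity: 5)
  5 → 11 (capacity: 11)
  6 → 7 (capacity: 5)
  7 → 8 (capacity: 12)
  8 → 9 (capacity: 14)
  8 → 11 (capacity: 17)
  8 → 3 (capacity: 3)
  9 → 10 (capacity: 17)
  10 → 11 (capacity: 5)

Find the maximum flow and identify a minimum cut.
Max flow = 8, Min cut edges: (4,5)

Maximum flow: 8
Minimum cut: (4,5)
Partition: S = [0, 1, 2, 3, 4], T = [5, 6, 7, 8, 9, 10, 11]

Max-flow min-cut theorem verified: both equal 8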